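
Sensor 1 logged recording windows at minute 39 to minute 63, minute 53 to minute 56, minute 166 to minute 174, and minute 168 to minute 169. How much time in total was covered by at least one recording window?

Merged: minute 39 to minute 63, minute 166 to minute 174.
Lengths: 24 minutes + 8 minutes = 32 minutes.

32 minutes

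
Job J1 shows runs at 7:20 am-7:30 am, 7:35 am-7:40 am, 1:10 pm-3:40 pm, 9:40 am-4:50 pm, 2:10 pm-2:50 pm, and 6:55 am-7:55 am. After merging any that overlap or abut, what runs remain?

Sort by start: 6:55 am-7:55 am, 7:20 am-7:30 am, 7:35 am-7:40 am, 9:40 am-4:50 pm, 1:10 pm-3:40 pm, 2:10 pm-2:50 pm.
7:20 am-7:30 am overlaps/touches 6:55 am-7:55 am → extend to 6:55 am-7:55 am.
7:35 am-7:40 am overlaps/touches 6:55 am-7:55 am → extend to 6:55 am-7:55 am.
9:40 am-4:50 pm is disjoint → start new block.
1:10 pm-3:40 pm overlaps/touches 9:40 am-4:50 pm → extend to 9:40 am-4:50 pm.
2:10 pm-2:50 pm overlaps/touches 9:40 am-4:50 pm → extend to 9:40 am-4:50 pm.

6:55 am-7:55 am, 9:40 am-4:50 pm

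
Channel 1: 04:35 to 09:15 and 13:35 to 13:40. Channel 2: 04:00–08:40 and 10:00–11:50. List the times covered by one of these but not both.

A but not B: 08:40–09:15, 13:35–13:40.
B but not A: 04:00–04:35, 10:00–11:50.
Combining gives A △ B.

04:00–04:35, 08:40–09:15, 10:00–11:50, 13:35–13:40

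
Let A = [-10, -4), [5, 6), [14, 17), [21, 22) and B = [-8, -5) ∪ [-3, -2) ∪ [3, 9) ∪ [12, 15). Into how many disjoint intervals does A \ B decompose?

4

A \ B = [-10, -8), [-5, -4), [15, 17), [21, 22).
That is 4 disjoint pieces.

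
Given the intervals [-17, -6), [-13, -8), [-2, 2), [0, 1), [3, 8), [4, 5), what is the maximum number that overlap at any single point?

At -13, 2 of the intervals are simultaneously active.
No point has more.

2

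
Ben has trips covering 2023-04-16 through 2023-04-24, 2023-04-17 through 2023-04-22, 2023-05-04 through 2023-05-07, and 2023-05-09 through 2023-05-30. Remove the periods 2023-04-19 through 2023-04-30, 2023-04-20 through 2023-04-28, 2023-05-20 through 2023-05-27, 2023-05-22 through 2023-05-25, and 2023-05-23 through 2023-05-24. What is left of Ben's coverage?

First set merges to 2023-04-16 through 2023-04-24, 2023-05-04 through 2023-05-07, 2023-05-09 through 2023-05-30.
Second set merges to 2023-04-19 through 2023-04-30, 2023-05-20 through 2023-05-27.
2023-04-16 through 2023-04-24 with B removed leaves 2023-04-16 through 2023-04-18.
2023-05-04 through 2023-05-07 is untouched.
2023-05-09 through 2023-05-30 with B removed leaves 2023-05-09 through 2023-05-19, 2023-05-28 through 2023-05-30.

2023-04-16 through 2023-04-18, 2023-05-04 through 2023-05-07, 2023-05-09 through 2023-05-19, 2023-05-28 through 2023-05-30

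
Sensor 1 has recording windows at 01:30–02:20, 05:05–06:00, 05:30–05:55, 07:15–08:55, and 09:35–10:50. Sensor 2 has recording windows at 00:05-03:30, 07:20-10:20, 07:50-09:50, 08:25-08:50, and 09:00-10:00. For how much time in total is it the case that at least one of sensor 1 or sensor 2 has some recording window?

A, merged: 01:30-02:20, 05:05-06:00, 07:15-08:55, 09:35-10:50.
B, merged: 00:05-03:30, 07:20-10:20.
A ∪ B = 00:05-03:30, 05:05-06:00, 07:15-10:50.
Total: 3 h 25 min + 55 min + 3 h 35 min = 7 h 55 min.

7 h 55 min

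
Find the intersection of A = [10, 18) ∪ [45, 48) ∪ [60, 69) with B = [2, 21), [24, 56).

[10, 18) ∪ [45, 48)

[10, 18) meets the second set on [10, 18).
[45, 48) meets the second set on [45, 48).
[60, 69): no overlap with the second set.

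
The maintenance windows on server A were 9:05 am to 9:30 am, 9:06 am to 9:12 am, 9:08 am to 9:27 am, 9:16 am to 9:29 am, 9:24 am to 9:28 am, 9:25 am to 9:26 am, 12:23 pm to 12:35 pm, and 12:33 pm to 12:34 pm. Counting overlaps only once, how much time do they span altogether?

37 min

Merged: 9:05 am–9:30 am, 12:23 pm–12:35 pm.
Lengths: 25 min + 12 min = 37 min.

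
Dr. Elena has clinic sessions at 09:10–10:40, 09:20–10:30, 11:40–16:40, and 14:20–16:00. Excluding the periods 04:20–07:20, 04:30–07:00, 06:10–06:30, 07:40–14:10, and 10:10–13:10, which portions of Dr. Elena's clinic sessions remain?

14:10–16:40

Merge the first list: 09:10–10:40, 11:40–16:40.
Merge the second list: 04:20–07:20, 07:40–14:10.
09:10–10:40: fully covered by B → removed.
11:40–16:40 minus B → 14:10–16:40.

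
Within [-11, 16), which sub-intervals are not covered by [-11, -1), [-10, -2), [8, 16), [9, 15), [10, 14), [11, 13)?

The merged coverage is [-11, -1), [8, 16).
Gaps within [-11, 16): [-1, 8).

[-1, 8)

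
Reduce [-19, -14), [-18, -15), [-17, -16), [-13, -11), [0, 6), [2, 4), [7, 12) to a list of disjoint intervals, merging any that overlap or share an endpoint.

[-18, -15) overlaps/touches [-19, -14) → extend to [-19, -14).
[-17, -16) overlaps/touches [-19, -14) → extend to [-19, -14).
[-13, -11) is disjoint → start new block.
[0, 6) is disjoint → start new block.
[2, 4) overlaps/touches [0, 6) → extend to [0, 6).
[7, 12) is disjoint → start new block.

[-19, -14) ∪ [-13, -11) ∪ [0, 6) ∪ [7, 12)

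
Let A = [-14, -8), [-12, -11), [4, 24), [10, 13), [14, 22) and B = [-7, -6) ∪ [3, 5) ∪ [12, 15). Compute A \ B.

A, merged: [-14, -8), [4, 24).
[-14, -8) is untouched.
[4, 24) with B removed leaves [5, 12), [15, 24).

[-14, -8) ∪ [5, 12) ∪ [15, 24)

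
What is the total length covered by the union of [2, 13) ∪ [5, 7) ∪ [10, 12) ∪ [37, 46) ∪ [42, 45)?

Merged: [2, 13), [37, 46).
Lengths: 11 + 9 = 20.

20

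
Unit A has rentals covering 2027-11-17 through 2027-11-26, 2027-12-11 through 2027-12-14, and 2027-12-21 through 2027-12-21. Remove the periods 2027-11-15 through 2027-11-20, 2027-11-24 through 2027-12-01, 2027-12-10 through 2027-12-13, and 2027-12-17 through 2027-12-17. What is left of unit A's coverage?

2027-11-21 through 2027-11-23, 2027-12-14 through 2027-12-14, 2027-12-21 through 2027-12-21

2027-11-17 through 2027-11-26 \ B = 2027-11-21 through 2027-11-23.
2027-12-11 through 2027-12-14 \ B = 2027-12-14 through 2027-12-14.
2027-12-21 through 2027-12-21: nothing removed.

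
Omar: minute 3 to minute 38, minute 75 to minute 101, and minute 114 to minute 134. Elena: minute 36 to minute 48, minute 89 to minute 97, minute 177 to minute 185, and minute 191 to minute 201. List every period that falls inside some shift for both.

minute 3 to minute 38 overlaps B on minute 36 to minute 38.
minute 75 to minute 101 overlaps B on minute 89 to minute 97.
minute 114 to minute 134 falls entirely outside B.

minute 36 to minute 38, minute 89 to minute 97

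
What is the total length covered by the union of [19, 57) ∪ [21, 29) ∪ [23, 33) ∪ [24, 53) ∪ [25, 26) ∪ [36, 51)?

38

Merged: [19, 57).
Length: 38.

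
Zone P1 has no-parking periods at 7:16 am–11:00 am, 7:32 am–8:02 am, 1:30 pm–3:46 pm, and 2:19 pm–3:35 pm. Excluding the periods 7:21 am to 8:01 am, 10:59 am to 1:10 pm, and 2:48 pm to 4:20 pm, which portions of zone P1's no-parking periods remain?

Merge the first list: 7:16 am-11:00 am, 1:30 pm-3:46 pm.
7:16 am-11:00 am minus B → 7:16 am-7:21 am, 8:01 am-10:59 am.
1:30 pm-3:46 pm minus B → 1:30 pm-2:48 pm.

7:16 am-7:21 am, 8:01 am-10:59 am, 1:30 pm-2:48 pm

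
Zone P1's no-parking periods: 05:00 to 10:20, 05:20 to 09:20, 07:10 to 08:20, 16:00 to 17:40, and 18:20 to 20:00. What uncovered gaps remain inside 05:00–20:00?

10:20–16:00, 17:40–18:20

The merged coverage is 05:00–10:20, 16:00–17:40, 18:20–20:00.
Complement within 05:00–20:00: 10:20–16:00, 17:40–18:20.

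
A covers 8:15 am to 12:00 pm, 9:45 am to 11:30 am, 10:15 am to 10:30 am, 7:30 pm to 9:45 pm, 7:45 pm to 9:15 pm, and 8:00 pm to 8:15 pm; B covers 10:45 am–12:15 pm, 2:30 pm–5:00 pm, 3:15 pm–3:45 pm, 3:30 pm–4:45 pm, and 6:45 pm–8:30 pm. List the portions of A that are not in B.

Merge the first list: 8:15 am–12:00 pm, 7:30 pm–9:45 pm.
Merge the second list: 10:45 am–12:15 pm, 2:30 pm–5:00 pm, 6:45 pm–8:30 pm.
8:15 am–12:00 pm \ B = 8:15 am–10:45 am.
7:30 pm–9:45 pm \ B = 8:30 pm–9:45 pm.

8:15 am–10:45 am, 8:30 pm–9:45 pm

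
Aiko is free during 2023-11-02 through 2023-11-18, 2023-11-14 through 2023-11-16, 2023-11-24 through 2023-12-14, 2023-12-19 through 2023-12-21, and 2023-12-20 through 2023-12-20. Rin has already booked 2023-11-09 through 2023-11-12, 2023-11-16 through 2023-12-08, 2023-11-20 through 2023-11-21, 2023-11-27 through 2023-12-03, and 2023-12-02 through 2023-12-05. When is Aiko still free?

First set merges to 2023-11-02 through 2023-11-18, 2023-11-24 through 2023-12-14, 2023-12-19 through 2023-12-21.
Second set merges to 2023-11-09 through 2023-11-12, 2023-11-16 through 2023-12-08.
2023-11-02 through 2023-11-18 with B removed leaves 2023-11-02 through 2023-11-08, 2023-11-13 through 2023-11-15.
2023-11-24 through 2023-12-14 with B removed leaves 2023-12-09 through 2023-12-14.
2023-12-19 through 2023-12-21 is untouched.

2023-11-02 through 2023-11-08, 2023-11-13 through 2023-11-15, 2023-12-09 through 2023-12-14, 2023-12-19 through 2023-12-21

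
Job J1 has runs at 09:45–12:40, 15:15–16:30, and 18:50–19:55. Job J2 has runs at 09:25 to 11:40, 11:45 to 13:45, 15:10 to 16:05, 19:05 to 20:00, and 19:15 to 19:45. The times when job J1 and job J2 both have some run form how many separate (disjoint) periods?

B, merged: 09:25-11:40, 11:45-13:45, 15:10-16:05, 19:05-20:00.
A ∩ B = 09:45-11:40, 11:45-12:40, 15:15-16:05, 19:05-19:55.
That is 4 disjoint pieces.

4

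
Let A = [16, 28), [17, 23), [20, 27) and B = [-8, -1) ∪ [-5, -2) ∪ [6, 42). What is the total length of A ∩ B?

First set merges to [16, 28).
Second set merges to [-8, -1), [6, 42).
A ∩ B = [16, 28).
Total: 12.

12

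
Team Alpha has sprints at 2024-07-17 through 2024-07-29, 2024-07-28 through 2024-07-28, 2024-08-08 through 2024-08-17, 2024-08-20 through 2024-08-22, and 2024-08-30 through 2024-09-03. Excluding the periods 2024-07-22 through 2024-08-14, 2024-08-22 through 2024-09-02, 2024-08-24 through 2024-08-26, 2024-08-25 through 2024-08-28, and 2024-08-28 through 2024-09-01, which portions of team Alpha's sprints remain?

First set merges to 2024-07-17 through 2024-07-29, 2024-08-08 through 2024-08-17, 2024-08-20 through 2024-08-22, 2024-08-30 through 2024-09-03.
Second set merges to 2024-07-22 through 2024-08-14, 2024-08-22 through 2024-09-02.
2024-07-17 through 2024-07-29 with B removed leaves 2024-07-17 through 2024-07-21.
2024-08-08 through 2024-08-17 with B removed leaves 2024-08-15 through 2024-08-17.
2024-08-20 through 2024-08-22 with B removed leaves 2024-08-20 through 2024-08-21.
2024-08-30 through 2024-09-03 with B removed leaves 2024-09-03 through 2024-09-03.

2024-07-17 through 2024-07-21, 2024-08-15 through 2024-08-17, 2024-08-20 through 2024-08-21, 2024-09-03 through 2024-09-03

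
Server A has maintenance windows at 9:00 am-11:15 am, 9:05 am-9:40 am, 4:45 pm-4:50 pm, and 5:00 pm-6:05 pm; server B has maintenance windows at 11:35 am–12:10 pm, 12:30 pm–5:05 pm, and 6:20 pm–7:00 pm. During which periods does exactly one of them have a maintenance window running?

A, merged: 9:00 am–11:15 am, 4:45 pm–4:50 pm, 5:00 pm–6:05 pm.
Only in the first: 9:00 am–11:15 am, 5:05 pm–6:05 pm.
Only in the second: 11:35 am–12:10 pm, 12:30 pm–4:45 pm, 4:50 pm–5:00 pm, 6:20 pm–7:00 pm.
Together these are the periods covered by exactly one.

9:00 am–11:15 am, 11:35 am–12:10 pm, 12:30 pm–4:45 pm, 4:50 pm–5:00 pm, 5:05 pm–6:05 pm, 6:20 pm–7:00 pm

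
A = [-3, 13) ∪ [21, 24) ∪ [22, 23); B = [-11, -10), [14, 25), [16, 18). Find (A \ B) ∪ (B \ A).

A, merged: [-3, 13), [21, 24).
B, merged: [-11, -10), [14, 25).
Only in the first: [-3, 13).
Only in the second: [-11, -10), [14, 21), [24, 25).
Together these are the periods covered by exactly one.

[-11, -10) ∪ [-3, 13) ∪ [14, 21) ∪ [24, 25)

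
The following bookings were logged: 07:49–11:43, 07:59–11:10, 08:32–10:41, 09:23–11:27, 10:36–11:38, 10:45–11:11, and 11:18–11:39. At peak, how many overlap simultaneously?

At 10:36, 5 of the intervals are simultaneously active.
No point has more.

5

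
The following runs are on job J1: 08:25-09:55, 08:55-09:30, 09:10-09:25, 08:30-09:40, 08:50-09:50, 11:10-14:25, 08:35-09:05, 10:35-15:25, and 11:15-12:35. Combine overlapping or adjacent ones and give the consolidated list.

08:25–09:55, 10:35–15:25

Sort by start: 08:25–09:55, 08:30–09:40, 08:35–09:05, 08:50–09:50, 08:55–09:30, 09:10–09:25, 10:35–15:25, 11:10–14:25, 11:15–12:35.
08:30–09:40 overlaps/touches 08:25–09:55 → extend to 08:25–09:55.
08:35–09:05 overlaps/touches 08:25–09:55 → extend to 08:25–09:55.
08:50–09:50 overlaps/touches 08:25–09:55 → extend to 08:25–09:55.
08:55–09:30 overlaps/touches 08:25–09:55 → extend to 08:25–09:55.
09:10–09:25 overlaps/touches 08:25–09:55 → extend to 08:25–09:55.
10:35–15:25 is disjoint → start new block.
11:10–14:25 overlaps/touches 10:35–15:25 → extend to 10:35–15:25.
11:15–12:35 overlaps/touches 10:35–15:25 → extend to 10:35–15:25.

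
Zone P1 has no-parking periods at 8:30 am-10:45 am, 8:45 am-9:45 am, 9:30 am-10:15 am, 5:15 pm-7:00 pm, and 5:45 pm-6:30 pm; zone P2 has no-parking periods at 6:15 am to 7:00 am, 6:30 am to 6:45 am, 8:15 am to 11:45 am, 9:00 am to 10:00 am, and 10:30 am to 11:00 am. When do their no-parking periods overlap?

8:30 am–10:45 am

A, merged: 8:30 am–10:45 am, 5:15 pm–7:00 pm.
B, merged: 6:15 am–7:00 am, 8:15 am–11:45 am.
8:30 am–10:45 am overlaps B on 8:30 am–10:45 am.
5:15 pm–7:00 pm falls entirely outside B.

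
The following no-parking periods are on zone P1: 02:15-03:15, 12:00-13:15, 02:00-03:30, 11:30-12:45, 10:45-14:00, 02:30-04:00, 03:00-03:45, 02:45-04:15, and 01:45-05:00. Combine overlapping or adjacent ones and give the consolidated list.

01:45–05:00, 10:45–14:00

Sort by start: 01:45–05:00, 02:00–03:30, 02:15–03:15, 02:30–04:00, 02:45–04:15, 03:00–03:45, 10:45–14:00, 11:30–12:45, 12:00–13:15.
02:00–03:30 overlaps/touches 01:45–05:00 → extend to 01:45–05:00.
02:15–03:15 overlaps/touches 01:45–05:00 → extend to 01:45–05:00.
02:30–04:00 overlaps/touches 01:45–05:00 → extend to 01:45–05:00.
02:45–04:15 overlaps/touches 01:45–05:00 → extend to 01:45–05:00.
03:00–03:45 overlaps/touches 01:45–05:00 → extend to 01:45–05:00.
10:45–14:00 is disjoint → start new block.
11:30–12:45 overlaps/touches 10:45–14:00 → extend to 10:45–14:00.
12:00–13:15 overlaps/touches 10:45–14:00 → extend to 10:45–14:00.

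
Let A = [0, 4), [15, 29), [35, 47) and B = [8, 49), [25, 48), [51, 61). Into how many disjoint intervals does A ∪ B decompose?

B, merged: [8, 49), [51, 61).
A ∪ B = [0, 4), [8, 49), [51, 61).
That is 3 disjoint pieces.

3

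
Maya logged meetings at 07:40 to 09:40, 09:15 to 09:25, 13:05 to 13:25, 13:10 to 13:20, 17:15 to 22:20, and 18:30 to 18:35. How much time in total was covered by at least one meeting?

7 h 25 min

Merged: 07:40-09:40, 13:05-13:25, 17:15-22:20.
Lengths: 2 h + 20 min + 5 h 5 min = 7 h 25 min.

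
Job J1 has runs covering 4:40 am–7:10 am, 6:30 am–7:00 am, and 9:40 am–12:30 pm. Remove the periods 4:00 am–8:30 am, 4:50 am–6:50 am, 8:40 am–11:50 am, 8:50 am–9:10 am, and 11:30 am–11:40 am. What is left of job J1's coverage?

11:50 am–12:30 pm

Merge the first list: 4:40 am–7:10 am, 9:40 am–12:30 pm.
Merge the second list: 4:00 am–8:30 am, 8:40 am–11:50 am.
4:40 am–7:10 am lies entirely inside B → drops out.
9:40 am–12:30 pm with B removed leaves 11:50 am–12:30 pm.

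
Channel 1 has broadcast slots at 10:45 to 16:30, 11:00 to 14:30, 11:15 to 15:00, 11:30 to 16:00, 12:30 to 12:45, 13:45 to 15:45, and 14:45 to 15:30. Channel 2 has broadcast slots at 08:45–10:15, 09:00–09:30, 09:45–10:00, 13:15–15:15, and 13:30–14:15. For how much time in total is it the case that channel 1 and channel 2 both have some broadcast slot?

2 h

First set merges to 10:45–16:30.
Second set merges to 08:45–10:15, 13:15–15:15.
A ∩ B = 13:15–15:15.
Total: 2 h.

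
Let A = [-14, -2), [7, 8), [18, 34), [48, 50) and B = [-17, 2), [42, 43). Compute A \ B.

[7, 8) ∪ [18, 34) ∪ [48, 50)

[-14, -2): entirely removed.
[7, 8): nothing removed.
[18, 34): nothing removed.
[48, 50): nothing removed.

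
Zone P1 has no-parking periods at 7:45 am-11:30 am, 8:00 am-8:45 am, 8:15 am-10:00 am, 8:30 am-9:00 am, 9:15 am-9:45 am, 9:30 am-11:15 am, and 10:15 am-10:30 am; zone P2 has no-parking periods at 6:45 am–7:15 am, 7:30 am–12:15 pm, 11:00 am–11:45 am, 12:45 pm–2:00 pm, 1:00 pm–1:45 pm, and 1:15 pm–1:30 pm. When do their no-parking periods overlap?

First set merges to 7:45 am-11:30 am.
Second set merges to 6:45 am-7:15 am, 7:30 am-12:15 pm, 12:45 pm-2:00 pm.
7:45 am-11:30 am meets the second set on 7:45 am-11:30 am.

7:45 am-11:30 am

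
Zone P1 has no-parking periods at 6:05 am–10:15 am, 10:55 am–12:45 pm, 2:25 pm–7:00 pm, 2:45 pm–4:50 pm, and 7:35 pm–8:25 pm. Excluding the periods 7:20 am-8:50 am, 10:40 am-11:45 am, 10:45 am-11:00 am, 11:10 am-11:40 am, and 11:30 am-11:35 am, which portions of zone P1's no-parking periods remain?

A, merged: 6:05 am–10:15 am, 10:55 am–12:45 pm, 2:25 pm–7:00 pm, 7:35 pm–8:25 pm.
B, merged: 7:20 am–8:50 am, 10:40 am–11:45 am.
6:05 am–10:15 am minus B → 6:05 am–7:20 am, 8:50 am–10:15 am.
10:55 am–12:45 pm minus B → 11:45 am–12:45 pm.
2:25 pm–7:00 pm: no B overlap → unchanged.
7:35 pm–8:25 pm: no B overlap → unchanged.

6:05 am–7:20 am, 8:50 am–10:15 am, 11:45 am–12:45 pm, 2:25 pm–7:00 pm, 7:35 pm–8:25 pm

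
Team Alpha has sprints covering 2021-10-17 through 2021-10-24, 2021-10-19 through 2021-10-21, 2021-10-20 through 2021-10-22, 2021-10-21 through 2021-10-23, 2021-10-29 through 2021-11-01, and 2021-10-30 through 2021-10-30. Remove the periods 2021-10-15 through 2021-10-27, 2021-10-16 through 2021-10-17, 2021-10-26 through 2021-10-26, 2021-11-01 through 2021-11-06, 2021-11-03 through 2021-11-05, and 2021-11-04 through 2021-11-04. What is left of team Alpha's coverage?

First set merges to 2021-10-17 through 2021-10-24, 2021-10-29 through 2021-11-01.
Second set merges to 2021-10-15 through 2021-10-27, 2021-11-01 through 2021-11-06.
2021-10-17 through 2021-10-24 lies entirely inside B → drops out.
2021-10-29 through 2021-11-01 with B removed leaves 2021-10-29 through 2021-10-31.

2021-10-29 through 2021-10-31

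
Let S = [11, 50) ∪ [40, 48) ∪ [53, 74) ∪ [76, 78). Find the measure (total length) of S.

Merged: [11, 50), [53, 74), [76, 78).
Lengths: 39 + 21 + 2 = 62.

62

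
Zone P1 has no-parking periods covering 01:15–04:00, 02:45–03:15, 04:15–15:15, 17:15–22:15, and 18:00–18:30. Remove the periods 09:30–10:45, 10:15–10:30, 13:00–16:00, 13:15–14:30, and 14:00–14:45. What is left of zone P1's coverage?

01:15–04:00, 04:15–09:30, 10:45–13:00, 17:15–22:15

A, merged: 01:15–04:00, 04:15–15:15, 17:15–22:15.
B, merged: 09:30–10:45, 13:00–16:00.
01:15–04:00: no B overlap → unchanged.
04:15–15:15 minus B → 04:15–09:30, 10:45–13:00.
17:15–22:15: no B overlap → unchanged.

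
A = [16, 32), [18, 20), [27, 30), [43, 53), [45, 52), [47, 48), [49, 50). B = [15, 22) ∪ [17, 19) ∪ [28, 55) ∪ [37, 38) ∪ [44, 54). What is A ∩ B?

Merge the first list: [16, 32), [43, 53).
Merge the second list: [15, 22), [28, 55).
[16, 32) ∩ B → [16, 22), [28, 32).
[43, 53) ∩ B → [43, 53).

[16, 22) ∪ [28, 32) ∪ [43, 53)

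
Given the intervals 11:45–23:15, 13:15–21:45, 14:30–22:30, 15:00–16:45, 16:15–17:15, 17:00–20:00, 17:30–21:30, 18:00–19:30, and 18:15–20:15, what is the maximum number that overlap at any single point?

At 18:15, 7 of the intervals are simultaneously active.
No point has more.

7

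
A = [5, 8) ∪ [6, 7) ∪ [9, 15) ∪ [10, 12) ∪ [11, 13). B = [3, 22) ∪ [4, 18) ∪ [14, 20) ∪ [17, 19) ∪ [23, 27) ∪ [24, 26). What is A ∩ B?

[5, 8) ∪ [9, 15)

A, merged: [5, 8), [9, 15).
B, merged: [3, 22), [23, 27).
[5, 8) overlaps B on [5, 8).
[9, 15) overlaps B on [9, 15).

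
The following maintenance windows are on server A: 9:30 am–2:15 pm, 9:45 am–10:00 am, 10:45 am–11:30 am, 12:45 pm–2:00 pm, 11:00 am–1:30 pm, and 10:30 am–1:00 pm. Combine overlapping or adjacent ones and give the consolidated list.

Sort by start: 9:30 am–2:15 pm, 9:45 am–10:00 am, 10:30 am–1:00 pm, 10:45 am–11:30 am, 11:00 am–1:30 pm, 12:45 pm–2:00 pm.
9:45 am–10:00 am overlaps/touches 9:30 am–2:15 pm → extend to 9:30 am–2:15 pm.
10:30 am–1:00 pm overlaps/touches 9:30 am–2:15 pm → extend to 9:30 am–2:15 pm.
10:45 am–11:30 am overlaps/touches 9:30 am–2:15 pm → extend to 9:30 am–2:15 pm.
11:00 am–1:30 pm overlaps/touches 9:30 am–2:15 pm → extend to 9:30 am–2:15 pm.
12:45 pm–2:00 pm overlaps/touches 9:30 am–2:15 pm → extend to 9:30 am–2:15 pm.

9:30 am–2:15 pm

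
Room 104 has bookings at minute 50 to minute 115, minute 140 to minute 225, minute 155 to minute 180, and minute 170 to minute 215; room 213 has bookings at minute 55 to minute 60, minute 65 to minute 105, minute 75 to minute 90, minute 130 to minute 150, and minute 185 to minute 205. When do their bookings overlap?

minute 55 to minute 60, minute 65 to minute 105, minute 140 to minute 150, minute 185 to minute 205

Merge the first list: minute 50 to minute 115, minute 140 to minute 225.
Merge the second list: minute 55 to minute 60, minute 65 to minute 105, minute 130 to minute 150, minute 185 to minute 205.
minute 50 to minute 115 ∩ B → minute 55 to minute 60, minute 65 to minute 105.
minute 140 to minute 225 ∩ B → minute 140 to minute 150, minute 185 to minute 205.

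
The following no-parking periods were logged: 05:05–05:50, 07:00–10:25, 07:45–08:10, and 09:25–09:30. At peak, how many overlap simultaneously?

Sweep endpoints in order; track running count of active intervals.
Peak of 2 reached at 07:45.

2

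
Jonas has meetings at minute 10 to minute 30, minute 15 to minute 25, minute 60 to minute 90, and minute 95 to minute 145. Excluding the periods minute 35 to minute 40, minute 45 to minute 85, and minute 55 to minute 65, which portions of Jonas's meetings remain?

minute 10 to minute 30, minute 85 to minute 90, minute 95 to minute 145

A, merged: minute 10 to minute 30, minute 60 to minute 90, minute 95 to minute 145.
B, merged: minute 35 to minute 40, minute 45 to minute 85.
minute 10 to minute 30 is untouched.
minute 60 to minute 90 with B removed leaves minute 85 to minute 90.
minute 95 to minute 145 is untouched.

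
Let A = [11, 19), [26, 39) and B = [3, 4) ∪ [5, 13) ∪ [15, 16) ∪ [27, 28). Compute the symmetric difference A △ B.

A \ B = [13, 15), [16, 19), [26, 27), [28, 39).
B \ A = [3, 4), [5, 11).
Union of the two gives the symmetric difference.

[3, 4) ∪ [5, 11) ∪ [13, 15) ∪ [16, 19) ∪ [26, 27) ∪ [28, 39)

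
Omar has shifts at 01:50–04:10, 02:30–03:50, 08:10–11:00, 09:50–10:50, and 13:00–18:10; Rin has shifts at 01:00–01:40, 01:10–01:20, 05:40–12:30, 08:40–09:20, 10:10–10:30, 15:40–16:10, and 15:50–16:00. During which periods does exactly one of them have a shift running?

01:00–01:40, 01:50–04:10, 05:40–08:10, 11:00–12:30, 13:00–15:40, 16:10–18:10

Merge the first list: 01:50–04:10, 08:10–11:00, 13:00–18:10.
Merge the second list: 01:00–01:40, 05:40–12:30, 15:40–16:10.
A but not B: 01:50–04:10, 13:00–15:40, 16:10–18:10.
B but not A: 01:00–01:40, 05:40–08:10, 11:00–12:30.
Combining gives A △ B.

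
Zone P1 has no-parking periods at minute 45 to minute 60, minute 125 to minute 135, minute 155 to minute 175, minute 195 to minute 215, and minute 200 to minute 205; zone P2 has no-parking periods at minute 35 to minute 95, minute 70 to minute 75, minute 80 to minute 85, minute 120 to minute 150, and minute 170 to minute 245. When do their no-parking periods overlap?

minute 45 to minute 60, minute 125 to minute 135, minute 170 to minute 175, minute 195 to minute 215

First set merges to minute 45 to minute 60, minute 125 to minute 135, minute 155 to minute 175, minute 195 to minute 215.
Second set merges to minute 35 to minute 95, minute 120 to minute 150, minute 170 to minute 245.
minute 45 to minute 60 overlaps B on minute 45 to minute 60.
minute 125 to minute 135 overlaps B on minute 125 to minute 135.
minute 155 to minute 175 overlaps B on minute 170 to minute 175.
minute 195 to minute 215 overlaps B on minute 195 to minute 215.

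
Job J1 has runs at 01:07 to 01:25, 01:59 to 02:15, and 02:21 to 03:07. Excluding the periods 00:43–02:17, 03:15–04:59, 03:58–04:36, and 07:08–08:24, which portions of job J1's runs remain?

02:21-03:07

Second set merges to 00:43-02:17, 03:15-04:59, 07:08-08:24.
01:07-01:25: entirely removed.
01:59-02:15: entirely removed.
02:21-03:07: nothing removed.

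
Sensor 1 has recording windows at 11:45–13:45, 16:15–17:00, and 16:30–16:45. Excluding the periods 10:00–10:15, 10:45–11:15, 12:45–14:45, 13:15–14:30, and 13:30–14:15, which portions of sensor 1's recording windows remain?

Merge the first list: 11:45–13:45, 16:15–17:00.
Merge the second list: 10:00–10:15, 10:45–11:15, 12:45–14:45.
11:45–13:45 minus B → 11:45–12:45.
16:15–17:00: no B overlap → unchanged.

11:45–12:45, 16:15–17:00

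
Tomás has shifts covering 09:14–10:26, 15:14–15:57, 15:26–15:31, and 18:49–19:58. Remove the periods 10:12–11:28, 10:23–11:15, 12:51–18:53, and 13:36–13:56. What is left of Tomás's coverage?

A, merged: 09:14–10:26, 15:14–15:57, 18:49–19:58.
B, merged: 10:12–11:28, 12:51–18:53.
09:14–10:26 with B removed leaves 09:14–10:12.
15:14–15:57 lies entirely inside B → drops out.
18:49–19:58 with B removed leaves 18:53–19:58.

09:14–10:12, 18:53–19:58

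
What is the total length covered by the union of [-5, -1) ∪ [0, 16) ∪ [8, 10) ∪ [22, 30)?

Merged: [-5, -1), [0, 16), [22, 30).
Lengths: 4 + 16 + 8 = 28.

28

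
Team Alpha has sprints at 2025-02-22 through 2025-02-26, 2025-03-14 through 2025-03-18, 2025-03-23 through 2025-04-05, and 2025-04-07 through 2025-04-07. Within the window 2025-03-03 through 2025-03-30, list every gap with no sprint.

2025-03-03 through 2025-03-13, 2025-03-19 through 2025-03-22

After merging, the occupied span is 2025-02-22 through 2025-02-26, 2025-03-14 through 2025-03-18, 2025-03-23 through 2025-04-05, 2025-04-07 through 2025-04-07.
Uncovered inside 2025-03-03 through 2025-03-30: 2025-03-03 through 2025-03-13, 2025-03-19 through 2025-03-22.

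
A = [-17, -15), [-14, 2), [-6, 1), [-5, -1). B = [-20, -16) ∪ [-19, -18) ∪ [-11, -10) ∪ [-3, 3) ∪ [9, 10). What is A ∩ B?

First set merges to [-17, -15), [-14, 2).
Second set merges to [-20, -16), [-11, -10), [-3, 3), [9, 10).
[-17, -15) ∩ B → [-17, -16).
[-14, 2) ∩ B → [-11, -10), [-3, 2).

[-17, -16) ∪ [-11, -10) ∪ [-3, 2)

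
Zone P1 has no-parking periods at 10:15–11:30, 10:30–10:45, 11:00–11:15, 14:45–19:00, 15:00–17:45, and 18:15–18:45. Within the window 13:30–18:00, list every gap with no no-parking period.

13:30–14:45

After merging, the occupied span is 10:15–11:30, 14:45–19:00.
Complement within 13:30–18:00: 13:30–14:45.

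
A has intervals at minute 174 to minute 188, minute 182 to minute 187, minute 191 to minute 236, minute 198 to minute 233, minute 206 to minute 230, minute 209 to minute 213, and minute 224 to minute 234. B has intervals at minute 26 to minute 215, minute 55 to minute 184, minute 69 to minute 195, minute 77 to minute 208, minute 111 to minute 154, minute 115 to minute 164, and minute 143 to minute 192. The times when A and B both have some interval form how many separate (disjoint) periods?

First set merges to minute 174 to minute 188, minute 191 to minute 236.
Second set merges to minute 26 to minute 215.
A ∩ B = minute 174 to minute 188, minute 191 to minute 215.
That is 2 disjoint pieces.

2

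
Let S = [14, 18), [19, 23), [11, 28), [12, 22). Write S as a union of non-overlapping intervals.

Sort by start: [11, 28), [12, 22), [14, 18), [19, 23).
[12, 22) overlaps/touches [11, 28) → extend to [11, 28).
[14, 18) overlaps/touches [11, 28) → extend to [11, 28).
[19, 23) overlaps/touches [11, 28) → extend to [11, 28).

[11, 28)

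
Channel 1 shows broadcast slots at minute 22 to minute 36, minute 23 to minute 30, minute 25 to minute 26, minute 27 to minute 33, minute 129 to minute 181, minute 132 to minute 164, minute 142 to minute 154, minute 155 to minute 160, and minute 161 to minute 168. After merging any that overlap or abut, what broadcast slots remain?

minute 22 to minute 36, minute 129 to minute 181

minute 23 to minute 30 overlaps/touches minute 22 to minute 36 → extend to minute 22 to minute 36.
minute 25 to minute 26 overlaps/touches minute 22 to minute 36 → extend to minute 22 to minute 36.
minute 27 to minute 33 overlaps/touches minute 22 to minute 36 → extend to minute 22 to minute 36.
minute 129 to minute 181 is disjoint → start new block.
minute 132 to minute 164 overlaps/touches minute 129 to minute 181 → extend to minute 129 to minute 181.
minute 142 to minute 154 overlaps/touches minute 129 to minute 181 → extend to minute 129 to minute 181.
minute 155 to minute 160 overlaps/touches minute 129 to minute 181 → extend to minute 129 to minute 181.
minute 161 to minute 168 overlaps/touches minute 129 to minute 181 → extend to minute 129 to minute 181.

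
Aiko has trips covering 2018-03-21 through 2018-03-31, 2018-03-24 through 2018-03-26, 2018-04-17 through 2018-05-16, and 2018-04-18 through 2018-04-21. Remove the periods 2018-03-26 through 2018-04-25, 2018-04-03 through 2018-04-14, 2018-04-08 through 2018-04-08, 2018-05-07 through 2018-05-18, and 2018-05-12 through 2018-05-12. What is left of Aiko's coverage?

2018-03-21 through 2018-03-25, 2018-04-26 through 2018-05-06

A, merged: 2018-03-21 through 2018-03-31, 2018-04-17 through 2018-05-16.
B, merged: 2018-03-26 through 2018-04-25, 2018-05-07 through 2018-05-18.
2018-03-21 through 2018-03-31 minus B → 2018-03-21 through 2018-03-25.
2018-04-17 through 2018-05-16 minus B → 2018-04-26 through 2018-05-06.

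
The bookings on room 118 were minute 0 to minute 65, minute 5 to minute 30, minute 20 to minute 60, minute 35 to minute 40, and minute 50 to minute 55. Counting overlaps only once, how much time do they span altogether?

65 minutes

Merged: minute 0 to minute 65.
Length: 65 minutes.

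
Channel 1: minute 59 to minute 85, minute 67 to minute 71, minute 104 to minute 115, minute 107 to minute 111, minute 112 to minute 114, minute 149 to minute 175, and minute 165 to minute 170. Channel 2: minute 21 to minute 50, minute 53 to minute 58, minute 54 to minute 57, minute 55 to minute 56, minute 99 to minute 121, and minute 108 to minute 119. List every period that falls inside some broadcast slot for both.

Merge the first list: minute 59 to minute 85, minute 104 to minute 115, minute 149 to minute 175.
Merge the second list: minute 21 to minute 50, minute 53 to minute 58, minute 99 to minute 121.
minute 59 to minute 85 meets no B interval.
minute 104 to minute 115 ∩ B → minute 104 to minute 115.
minute 149 to minute 175 meets no B interval.

minute 104 to minute 115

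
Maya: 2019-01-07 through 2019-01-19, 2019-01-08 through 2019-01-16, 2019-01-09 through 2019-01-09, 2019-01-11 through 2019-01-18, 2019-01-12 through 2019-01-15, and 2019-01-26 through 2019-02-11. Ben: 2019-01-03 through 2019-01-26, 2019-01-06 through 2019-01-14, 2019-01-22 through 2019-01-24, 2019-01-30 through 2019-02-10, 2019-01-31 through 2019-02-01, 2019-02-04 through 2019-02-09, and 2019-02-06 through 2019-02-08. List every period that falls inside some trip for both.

2019-01-07 through 2019-01-19, 2019-01-26 through 2019-01-26, 2019-01-30 through 2019-02-10

First set merges to 2019-01-07 through 2019-01-19, 2019-01-26 through 2019-02-11.
Second set merges to 2019-01-03 through 2019-01-26, 2019-01-30 through 2019-02-10.
2019-01-07 through 2019-01-19 meets the second set on 2019-01-07 through 2019-01-19.
2019-01-26 through 2019-02-11 meets the second set on 2019-01-26 through 2019-01-26, 2019-01-30 through 2019-02-10.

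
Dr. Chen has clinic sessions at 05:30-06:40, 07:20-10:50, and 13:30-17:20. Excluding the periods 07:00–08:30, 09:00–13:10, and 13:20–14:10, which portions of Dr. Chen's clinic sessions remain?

05:30–06:40: no B overlap → unchanged.
07:20–10:50 minus B → 08:30–09:00.
13:30–17:20 minus B → 14:10–17:20.

05:30–06:40, 08:30–09:00, 14:10–17:20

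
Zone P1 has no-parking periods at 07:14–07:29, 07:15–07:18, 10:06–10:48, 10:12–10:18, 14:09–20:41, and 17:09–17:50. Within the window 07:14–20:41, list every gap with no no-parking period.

The merged coverage is 07:14–07:29, 10:06–10:48, 14:09–20:41.
Gaps within 07:14–20:41: 07:29–10:06, 10:48–14:09.

07:29–10:06, 10:48–14:09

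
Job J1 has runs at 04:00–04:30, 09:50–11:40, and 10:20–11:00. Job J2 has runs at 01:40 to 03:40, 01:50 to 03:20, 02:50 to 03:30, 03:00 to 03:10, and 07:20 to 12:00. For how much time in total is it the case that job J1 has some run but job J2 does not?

30 min

First set merges to 04:00-04:30, 09:50-11:40.
Second set merges to 01:40-03:40, 07:20-12:00.
A \ B = 04:00-04:30.
Total: 30 min.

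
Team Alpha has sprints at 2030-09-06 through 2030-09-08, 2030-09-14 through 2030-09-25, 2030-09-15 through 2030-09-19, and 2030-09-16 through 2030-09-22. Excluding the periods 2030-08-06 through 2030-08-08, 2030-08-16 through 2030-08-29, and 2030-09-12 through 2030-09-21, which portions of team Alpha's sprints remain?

2030-09-06 through 2030-09-08, 2030-09-22 through 2030-09-25

A, merged: 2030-09-06 through 2030-09-08, 2030-09-14 through 2030-09-25.
2030-09-06 through 2030-09-08: no B overlap → unchanged.
2030-09-14 through 2030-09-25 minus B → 2030-09-22 through 2030-09-25.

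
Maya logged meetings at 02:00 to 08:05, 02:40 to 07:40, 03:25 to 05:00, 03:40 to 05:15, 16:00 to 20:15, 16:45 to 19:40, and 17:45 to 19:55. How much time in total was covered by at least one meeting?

Merged: 02:00–08:05, 16:00–20:15.
Lengths: 6 h 5 min + 4 h 15 min = 10 h 20 min.

10 h 20 min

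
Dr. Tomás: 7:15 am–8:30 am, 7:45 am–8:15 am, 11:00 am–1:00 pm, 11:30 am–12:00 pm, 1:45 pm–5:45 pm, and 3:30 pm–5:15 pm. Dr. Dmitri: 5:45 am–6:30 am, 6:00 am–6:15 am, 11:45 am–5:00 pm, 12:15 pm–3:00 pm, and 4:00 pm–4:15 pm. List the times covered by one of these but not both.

5:45 am–6:30 am, 7:15 am–8:30 am, 11:00 am–11:45 am, 1:00 pm–1:45 pm, 5:00 pm–5:45 pm

A, merged: 7:15 am–8:30 am, 11:00 am–1:00 pm, 1:45 pm–5:45 pm.
B, merged: 5:45 am–6:30 am, 11:45 am–5:00 pm.
A \ B = 7:15 am–8:30 am, 11:00 am–11:45 am, 5:00 pm–5:45 pm.
B \ A = 5:45 am–6:30 am, 1:00 pm–1:45 pm.
Union of the two gives the symmetric difference.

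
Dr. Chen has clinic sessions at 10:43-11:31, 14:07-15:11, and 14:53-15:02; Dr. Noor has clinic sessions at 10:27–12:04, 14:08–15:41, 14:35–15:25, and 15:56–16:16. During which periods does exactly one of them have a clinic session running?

10:27-10:43, 11:31-12:04, 14:07-14:08, 15:11-15:41, 15:56-16:16

A, merged: 10:43-11:31, 14:07-15:11.
B, merged: 10:27-12:04, 14:08-15:41, 15:56-16:16.
Only in the first: 14:07-14:08.
Only in the second: 10:27-10:43, 11:31-12:04, 15:11-15:41, 15:56-16:16.
Together these are the periods covered by exactly one.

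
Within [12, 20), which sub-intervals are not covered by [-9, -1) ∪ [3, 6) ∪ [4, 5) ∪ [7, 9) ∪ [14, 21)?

After merging, the occupied span is [-9, -1), [3, 6), [7, 9), [14, 21).
Gaps within [12, 20): [12, 14).

[12, 14)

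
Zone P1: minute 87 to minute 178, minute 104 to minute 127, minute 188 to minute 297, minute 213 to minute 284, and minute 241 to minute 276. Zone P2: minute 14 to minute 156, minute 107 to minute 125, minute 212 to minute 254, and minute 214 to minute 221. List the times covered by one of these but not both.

First set merges to minute 87 to minute 178, minute 188 to minute 297.
Second set merges to minute 14 to minute 156, minute 212 to minute 254.
A \ B = minute 156 to minute 178, minute 188 to minute 212, minute 254 to minute 297.
B \ A = minute 14 to minute 87.
Union of the two gives the symmetric difference.

minute 14 to minute 87, minute 156 to minute 178, minute 188 to minute 212, minute 254 to minute 297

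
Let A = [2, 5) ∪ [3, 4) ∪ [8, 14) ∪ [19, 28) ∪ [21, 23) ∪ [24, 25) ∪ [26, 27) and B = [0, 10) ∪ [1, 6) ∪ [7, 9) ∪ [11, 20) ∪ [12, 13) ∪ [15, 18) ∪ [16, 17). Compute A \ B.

[10, 11) ∪ [20, 28)

First set merges to [2, 5), [8, 14), [19, 28).
Second set merges to [0, 10), [11, 20).
[2, 5) lies entirely inside B → drops out.
[8, 14) with B removed leaves [10, 11).
[19, 28) with B removed leaves [20, 28).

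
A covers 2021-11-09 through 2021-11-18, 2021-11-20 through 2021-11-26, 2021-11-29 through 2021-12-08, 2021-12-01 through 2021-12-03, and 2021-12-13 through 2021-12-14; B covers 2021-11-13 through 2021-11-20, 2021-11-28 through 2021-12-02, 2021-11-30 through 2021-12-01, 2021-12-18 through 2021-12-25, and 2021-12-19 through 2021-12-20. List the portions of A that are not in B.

Merge the first list: 2021-11-09 through 2021-11-18, 2021-11-20 through 2021-11-26, 2021-11-29 through 2021-12-08, 2021-12-13 through 2021-12-14.
Merge the second list: 2021-11-13 through 2021-11-20, 2021-11-28 through 2021-12-02, 2021-12-18 through 2021-12-25.
2021-11-09 through 2021-11-18 with B removed leaves 2021-11-09 through 2021-11-12.
2021-11-20 through 2021-11-26 with B removed leaves 2021-11-21 through 2021-11-26.
2021-11-29 through 2021-12-08 with B removed leaves 2021-12-03 through 2021-12-08.
2021-12-13 through 2021-12-14 is untouched.

2021-11-09 through 2021-11-12, 2021-11-21 through 2021-11-26, 2021-12-03 through 2021-12-08, 2021-12-13 through 2021-12-14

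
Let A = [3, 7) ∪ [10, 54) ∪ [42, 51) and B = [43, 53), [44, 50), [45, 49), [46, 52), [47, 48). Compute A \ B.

[3, 7) ∪ [10, 43) ∪ [53, 54)

First set merges to [3, 7), [10, 54).
Second set merges to [43, 53).
[3, 7) is untouched.
[10, 54) with B removed leaves [10, 43), [53, 54).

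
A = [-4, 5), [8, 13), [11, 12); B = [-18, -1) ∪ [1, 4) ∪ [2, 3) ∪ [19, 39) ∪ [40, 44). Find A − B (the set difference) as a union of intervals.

[-1, 1) ∪ [4, 5) ∪ [8, 13)

A, merged: [-4, 5), [8, 13).
B, merged: [-18, -1), [1, 4), [19, 39), [40, 44).
[-4, 5) \ B = [-1, 1), [4, 5).
[8, 13): nothing removed.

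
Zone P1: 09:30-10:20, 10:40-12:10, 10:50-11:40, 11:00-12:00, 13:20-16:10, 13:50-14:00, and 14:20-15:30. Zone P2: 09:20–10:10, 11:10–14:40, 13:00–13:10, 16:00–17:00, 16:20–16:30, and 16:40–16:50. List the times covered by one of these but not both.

09:20-09:30, 10:10-10:20, 10:40-11:10, 12:10-13:20, 14:40-16:00, 16:10-17:00

First set merges to 09:30-10:20, 10:40-12:10, 13:20-16:10.
Second set merges to 09:20-10:10, 11:10-14:40, 16:00-17:00.
A but not B: 10:10-10:20, 10:40-11:10, 14:40-16:00.
B but not A: 09:20-09:30, 12:10-13:20, 16:10-17:00.
Combining gives A △ B.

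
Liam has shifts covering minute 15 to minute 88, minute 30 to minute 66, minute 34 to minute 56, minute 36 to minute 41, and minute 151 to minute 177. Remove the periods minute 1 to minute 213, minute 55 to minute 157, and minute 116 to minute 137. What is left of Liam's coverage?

Merge the first list: minute 15 to minute 88, minute 151 to minute 177.
Merge the second list: minute 1 to minute 213.
minute 15 to minute 88: entirely removed.
minute 151 to minute 177: entirely removed.

none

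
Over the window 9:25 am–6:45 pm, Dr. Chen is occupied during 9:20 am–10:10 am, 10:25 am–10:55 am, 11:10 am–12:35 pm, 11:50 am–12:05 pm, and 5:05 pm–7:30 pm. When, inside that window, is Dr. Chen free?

10:10 am-10:25 am, 10:55 am-11:10 am, 12:35 pm-5:05 pm

Covered (merged): 9:20 am-10:10 am, 10:25 am-10:55 am, 11:10 am-12:35 pm, 5:05 pm-7:30 pm.
Uncovered inside 9:25 am-6:45 pm: 10:10 am-10:25 am, 10:55 am-11:10 am, 12:35 pm-5:05 pm.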